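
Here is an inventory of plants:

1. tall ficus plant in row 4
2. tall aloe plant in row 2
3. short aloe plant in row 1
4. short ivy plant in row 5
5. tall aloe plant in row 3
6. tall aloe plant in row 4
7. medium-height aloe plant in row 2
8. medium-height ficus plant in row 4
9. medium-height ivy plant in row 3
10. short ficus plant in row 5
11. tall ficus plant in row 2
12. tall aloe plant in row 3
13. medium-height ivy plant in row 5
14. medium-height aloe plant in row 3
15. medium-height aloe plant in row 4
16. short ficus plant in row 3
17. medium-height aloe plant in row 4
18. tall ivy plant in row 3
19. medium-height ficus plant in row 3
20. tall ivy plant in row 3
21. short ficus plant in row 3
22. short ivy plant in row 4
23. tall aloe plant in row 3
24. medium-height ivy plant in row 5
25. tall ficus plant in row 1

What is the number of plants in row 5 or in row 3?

in row 3: 10; in row 5: 4; together 10 + 4 = 14.

14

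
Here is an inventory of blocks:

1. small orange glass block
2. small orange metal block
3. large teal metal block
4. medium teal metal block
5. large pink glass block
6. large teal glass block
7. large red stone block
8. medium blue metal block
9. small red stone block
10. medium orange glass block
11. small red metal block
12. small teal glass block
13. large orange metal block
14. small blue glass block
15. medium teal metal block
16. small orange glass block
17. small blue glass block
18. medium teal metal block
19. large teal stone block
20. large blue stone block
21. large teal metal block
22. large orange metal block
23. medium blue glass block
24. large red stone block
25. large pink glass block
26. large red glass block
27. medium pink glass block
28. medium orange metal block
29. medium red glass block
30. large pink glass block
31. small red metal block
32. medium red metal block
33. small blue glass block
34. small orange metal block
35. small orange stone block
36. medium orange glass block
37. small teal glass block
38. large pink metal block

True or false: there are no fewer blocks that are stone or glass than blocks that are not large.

False

|blocks that are stone or glass| = 23.
|blocks that are not large| = 24.
The claim requires 23 ≥ 24, which does not hold.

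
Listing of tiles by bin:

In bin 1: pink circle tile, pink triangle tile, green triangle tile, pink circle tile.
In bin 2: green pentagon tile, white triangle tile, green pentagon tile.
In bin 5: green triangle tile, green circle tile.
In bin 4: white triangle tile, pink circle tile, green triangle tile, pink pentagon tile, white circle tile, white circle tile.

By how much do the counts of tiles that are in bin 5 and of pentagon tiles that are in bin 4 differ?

1

tiles in bin 5: 2. pentagon tiles in bin 4: 1.
|2 − 1| = 2 − 1 = 1.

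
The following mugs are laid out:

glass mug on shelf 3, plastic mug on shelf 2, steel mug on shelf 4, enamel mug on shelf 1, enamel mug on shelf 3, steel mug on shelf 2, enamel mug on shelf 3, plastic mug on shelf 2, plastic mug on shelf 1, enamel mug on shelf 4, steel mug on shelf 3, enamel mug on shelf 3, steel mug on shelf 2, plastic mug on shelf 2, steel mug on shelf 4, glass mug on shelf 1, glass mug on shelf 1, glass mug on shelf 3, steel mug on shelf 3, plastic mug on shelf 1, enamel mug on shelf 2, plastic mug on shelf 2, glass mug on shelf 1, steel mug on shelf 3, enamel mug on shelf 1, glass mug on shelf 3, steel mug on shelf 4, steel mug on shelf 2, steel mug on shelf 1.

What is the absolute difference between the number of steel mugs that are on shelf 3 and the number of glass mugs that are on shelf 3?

steel mugs on shelf 3: 3. glass mugs on shelf 3: 3.
|3 − 3| = 3 − 3 = 0.

0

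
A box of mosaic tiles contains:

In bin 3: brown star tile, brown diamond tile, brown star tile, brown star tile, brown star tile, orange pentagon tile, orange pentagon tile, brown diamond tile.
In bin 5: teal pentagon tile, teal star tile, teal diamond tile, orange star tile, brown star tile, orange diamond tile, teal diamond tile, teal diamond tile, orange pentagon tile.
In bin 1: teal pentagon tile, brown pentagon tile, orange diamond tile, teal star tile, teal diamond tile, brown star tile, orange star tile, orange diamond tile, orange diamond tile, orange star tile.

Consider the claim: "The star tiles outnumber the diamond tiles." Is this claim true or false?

There are 11 star tiles.
There are 10 diamond tiles.
The claim requires 11 > 10, which holds.

True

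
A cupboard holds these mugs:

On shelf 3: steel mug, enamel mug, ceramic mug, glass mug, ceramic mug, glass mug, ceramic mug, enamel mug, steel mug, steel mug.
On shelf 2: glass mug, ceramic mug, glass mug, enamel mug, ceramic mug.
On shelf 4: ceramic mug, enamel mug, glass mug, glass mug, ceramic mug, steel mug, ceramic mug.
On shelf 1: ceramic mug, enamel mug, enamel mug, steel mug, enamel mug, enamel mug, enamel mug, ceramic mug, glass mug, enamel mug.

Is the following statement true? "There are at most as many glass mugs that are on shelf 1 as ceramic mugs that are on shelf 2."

True

glass mugs on shelf 1: 1.
ceramic mugs on shelf 2: 2.
The claim requires 1 ≤ 2, which holds.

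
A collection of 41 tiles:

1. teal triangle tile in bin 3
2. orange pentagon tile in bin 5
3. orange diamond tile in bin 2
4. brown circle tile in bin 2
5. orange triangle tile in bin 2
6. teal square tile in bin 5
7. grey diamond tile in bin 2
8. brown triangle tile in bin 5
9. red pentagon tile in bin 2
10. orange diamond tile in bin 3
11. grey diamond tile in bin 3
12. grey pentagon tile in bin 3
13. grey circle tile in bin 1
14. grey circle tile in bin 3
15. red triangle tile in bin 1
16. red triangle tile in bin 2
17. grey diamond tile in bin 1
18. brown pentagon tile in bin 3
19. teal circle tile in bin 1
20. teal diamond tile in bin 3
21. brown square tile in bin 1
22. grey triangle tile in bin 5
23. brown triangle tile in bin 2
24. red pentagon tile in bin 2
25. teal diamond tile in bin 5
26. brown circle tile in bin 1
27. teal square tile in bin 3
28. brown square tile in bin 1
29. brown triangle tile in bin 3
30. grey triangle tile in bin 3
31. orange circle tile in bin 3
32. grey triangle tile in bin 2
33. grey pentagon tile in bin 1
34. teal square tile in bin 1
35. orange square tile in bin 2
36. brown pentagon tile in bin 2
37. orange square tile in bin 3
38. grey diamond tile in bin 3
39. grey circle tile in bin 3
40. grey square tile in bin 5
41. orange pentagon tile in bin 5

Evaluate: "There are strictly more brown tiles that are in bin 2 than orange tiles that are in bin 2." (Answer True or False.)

brown tiles in bin 2: 3.
orange tiles in bin 2: 3.
The claim requires 3 > 3, which does not hold.

False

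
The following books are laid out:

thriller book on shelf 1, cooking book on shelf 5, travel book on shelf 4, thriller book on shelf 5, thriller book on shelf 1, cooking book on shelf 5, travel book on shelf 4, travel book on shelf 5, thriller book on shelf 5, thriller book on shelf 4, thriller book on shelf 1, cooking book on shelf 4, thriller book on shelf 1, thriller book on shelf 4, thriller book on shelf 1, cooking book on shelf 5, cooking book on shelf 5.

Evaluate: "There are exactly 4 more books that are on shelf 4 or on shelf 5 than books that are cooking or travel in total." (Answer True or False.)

True

There are 12 books on shelf 4 or on shelf 5.
There are 8 books that are cooking or travel.
The claim requires 12 − 8 (= 4) to equal 4, which holds.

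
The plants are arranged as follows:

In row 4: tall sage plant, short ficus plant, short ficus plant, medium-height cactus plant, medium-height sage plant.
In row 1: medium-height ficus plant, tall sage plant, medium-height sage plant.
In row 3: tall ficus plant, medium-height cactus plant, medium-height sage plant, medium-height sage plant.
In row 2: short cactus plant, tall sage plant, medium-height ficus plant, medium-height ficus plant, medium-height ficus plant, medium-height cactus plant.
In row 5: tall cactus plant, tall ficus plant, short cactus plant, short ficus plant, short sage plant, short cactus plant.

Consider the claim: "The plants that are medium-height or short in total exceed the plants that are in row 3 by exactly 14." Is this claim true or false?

There are 18 plants that are medium-height or short.
There are 4 plants in row 3.
The claim requires 18 − 4 (= 14) to equal 14, which holds.

True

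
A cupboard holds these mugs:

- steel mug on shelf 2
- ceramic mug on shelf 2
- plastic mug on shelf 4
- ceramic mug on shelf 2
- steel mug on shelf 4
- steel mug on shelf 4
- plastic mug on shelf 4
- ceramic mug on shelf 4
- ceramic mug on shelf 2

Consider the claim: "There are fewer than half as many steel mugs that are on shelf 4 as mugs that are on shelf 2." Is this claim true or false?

steel mugs on shelf 4: 2.
mugs on shelf 2: 4.
The claim requires 2 × 2 = 4 < 4, which does not hold.

False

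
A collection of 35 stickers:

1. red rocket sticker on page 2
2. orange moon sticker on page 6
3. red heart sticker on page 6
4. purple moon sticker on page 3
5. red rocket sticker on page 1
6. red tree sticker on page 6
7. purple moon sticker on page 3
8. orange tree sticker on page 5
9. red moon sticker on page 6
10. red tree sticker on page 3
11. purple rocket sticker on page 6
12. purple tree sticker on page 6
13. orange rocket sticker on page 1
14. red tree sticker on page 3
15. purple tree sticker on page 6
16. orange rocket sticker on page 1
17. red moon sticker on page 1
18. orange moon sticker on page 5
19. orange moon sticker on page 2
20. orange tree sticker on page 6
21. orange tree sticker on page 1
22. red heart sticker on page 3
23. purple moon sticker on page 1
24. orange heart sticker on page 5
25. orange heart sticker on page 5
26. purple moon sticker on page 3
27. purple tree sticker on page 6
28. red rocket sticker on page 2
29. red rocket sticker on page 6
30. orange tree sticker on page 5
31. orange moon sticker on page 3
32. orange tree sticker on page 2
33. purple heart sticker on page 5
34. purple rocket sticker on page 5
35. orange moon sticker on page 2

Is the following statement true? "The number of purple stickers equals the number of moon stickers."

False

|purple stickers| = 10.
|moon stickers| = 11.
The claim requires 10 = 11, which does not hold.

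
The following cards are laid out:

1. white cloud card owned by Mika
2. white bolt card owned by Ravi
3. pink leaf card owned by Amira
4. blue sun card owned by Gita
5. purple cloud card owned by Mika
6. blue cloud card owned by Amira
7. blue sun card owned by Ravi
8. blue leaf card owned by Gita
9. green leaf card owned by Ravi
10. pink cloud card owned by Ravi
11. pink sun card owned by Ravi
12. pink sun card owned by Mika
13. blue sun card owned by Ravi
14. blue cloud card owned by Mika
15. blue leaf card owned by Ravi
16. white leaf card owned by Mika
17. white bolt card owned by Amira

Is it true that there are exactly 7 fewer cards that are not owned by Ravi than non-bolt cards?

False

cards that are not owned by Ravi: 10.
non-bolt cards: 15.
The claim requires 15 − 10 (= 5) to equal 7, which does not hold.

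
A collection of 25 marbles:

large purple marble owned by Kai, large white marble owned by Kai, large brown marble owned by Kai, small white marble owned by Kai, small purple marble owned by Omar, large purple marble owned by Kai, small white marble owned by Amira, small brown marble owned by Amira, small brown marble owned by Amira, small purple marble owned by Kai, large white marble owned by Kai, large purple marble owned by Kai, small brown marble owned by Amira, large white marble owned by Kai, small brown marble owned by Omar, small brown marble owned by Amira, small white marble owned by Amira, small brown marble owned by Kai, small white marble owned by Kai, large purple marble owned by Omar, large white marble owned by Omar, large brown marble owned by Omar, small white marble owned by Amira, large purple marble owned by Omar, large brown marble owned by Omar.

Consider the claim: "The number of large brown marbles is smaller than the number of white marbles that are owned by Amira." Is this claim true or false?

|large brown marbles| = 3.
|white marbles owned by Amira| = 3.
The claim requires 3 < 3, which does not hold.

False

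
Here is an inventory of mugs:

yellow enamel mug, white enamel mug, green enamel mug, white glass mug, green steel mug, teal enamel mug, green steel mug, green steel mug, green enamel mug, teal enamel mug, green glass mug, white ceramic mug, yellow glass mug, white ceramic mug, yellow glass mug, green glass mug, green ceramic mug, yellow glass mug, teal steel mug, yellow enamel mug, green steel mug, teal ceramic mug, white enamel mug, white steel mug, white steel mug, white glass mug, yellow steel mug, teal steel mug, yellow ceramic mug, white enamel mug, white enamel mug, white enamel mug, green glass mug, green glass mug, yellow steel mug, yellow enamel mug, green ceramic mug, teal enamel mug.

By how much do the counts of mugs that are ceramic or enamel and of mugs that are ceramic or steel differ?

3

mugs that are ceramic or enamel: 19. mugs that are ceramic or steel: 16.
|19 − 16| = 19 − 16 = 3.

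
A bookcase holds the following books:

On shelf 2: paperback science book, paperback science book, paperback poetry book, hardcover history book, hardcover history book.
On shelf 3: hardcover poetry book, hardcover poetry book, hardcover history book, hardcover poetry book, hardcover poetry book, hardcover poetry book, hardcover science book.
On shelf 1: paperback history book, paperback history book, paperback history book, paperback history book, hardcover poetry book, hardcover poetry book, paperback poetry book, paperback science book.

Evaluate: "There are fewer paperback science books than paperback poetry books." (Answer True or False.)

paperback science books: 3.
paperback poetry books: 2.
The claim requires 3 < 2, which does not hold.

False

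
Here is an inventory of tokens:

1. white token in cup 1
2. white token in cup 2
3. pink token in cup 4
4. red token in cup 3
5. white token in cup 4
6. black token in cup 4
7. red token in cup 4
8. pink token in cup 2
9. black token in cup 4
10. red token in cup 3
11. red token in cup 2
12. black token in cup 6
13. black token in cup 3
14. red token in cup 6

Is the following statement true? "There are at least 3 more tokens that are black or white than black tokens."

There are 7 tokens that are black or white.
There are 4 black tokens.
The claim requires 7 − 4 = 3 ≥ 3, which holds.

True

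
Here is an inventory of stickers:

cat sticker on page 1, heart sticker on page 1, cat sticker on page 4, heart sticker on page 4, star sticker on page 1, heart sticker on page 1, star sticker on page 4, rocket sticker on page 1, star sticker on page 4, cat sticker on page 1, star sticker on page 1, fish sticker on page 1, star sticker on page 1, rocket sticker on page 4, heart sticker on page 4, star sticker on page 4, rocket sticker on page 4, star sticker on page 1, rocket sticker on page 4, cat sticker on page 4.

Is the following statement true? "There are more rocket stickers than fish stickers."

True

There are 4 rocket stickers.
There is 1 fish sticker.
The claim requires 4 > 1, which holds.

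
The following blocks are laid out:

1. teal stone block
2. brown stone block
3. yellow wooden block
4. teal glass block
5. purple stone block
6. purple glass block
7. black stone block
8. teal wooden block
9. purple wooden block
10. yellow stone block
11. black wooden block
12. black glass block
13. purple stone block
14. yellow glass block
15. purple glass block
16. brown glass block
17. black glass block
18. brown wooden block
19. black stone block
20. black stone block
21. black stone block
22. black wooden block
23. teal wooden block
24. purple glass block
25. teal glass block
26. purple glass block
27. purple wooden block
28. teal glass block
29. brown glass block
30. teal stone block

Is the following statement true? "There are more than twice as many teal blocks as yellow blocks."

True

|teal blocks| = 7.
|yellow blocks| = 3.
The claim requires 7 > 2 × 3 = 6, which holds.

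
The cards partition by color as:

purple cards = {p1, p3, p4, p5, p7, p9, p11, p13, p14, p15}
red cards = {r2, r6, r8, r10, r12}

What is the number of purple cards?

10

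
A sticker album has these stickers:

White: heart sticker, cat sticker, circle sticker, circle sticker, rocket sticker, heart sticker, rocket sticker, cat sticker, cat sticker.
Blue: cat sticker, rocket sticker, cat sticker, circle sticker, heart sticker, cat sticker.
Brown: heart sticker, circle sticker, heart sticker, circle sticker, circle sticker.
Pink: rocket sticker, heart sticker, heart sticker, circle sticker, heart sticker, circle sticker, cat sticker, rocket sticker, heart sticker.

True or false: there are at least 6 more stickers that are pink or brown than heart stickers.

There are 14 stickers that are pink or brown.
There are 9 heart stickers.
The claim requires 14 − 9 = 5 ≥ 6, which does not hold.

False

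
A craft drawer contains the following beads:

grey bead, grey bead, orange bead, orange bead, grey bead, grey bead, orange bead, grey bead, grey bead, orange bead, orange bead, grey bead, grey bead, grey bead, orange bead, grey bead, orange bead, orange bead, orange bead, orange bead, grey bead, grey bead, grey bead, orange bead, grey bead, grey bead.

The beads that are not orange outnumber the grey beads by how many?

beads that are not orange: 15.
grey beads: 15.
15 − 15 = 0.

0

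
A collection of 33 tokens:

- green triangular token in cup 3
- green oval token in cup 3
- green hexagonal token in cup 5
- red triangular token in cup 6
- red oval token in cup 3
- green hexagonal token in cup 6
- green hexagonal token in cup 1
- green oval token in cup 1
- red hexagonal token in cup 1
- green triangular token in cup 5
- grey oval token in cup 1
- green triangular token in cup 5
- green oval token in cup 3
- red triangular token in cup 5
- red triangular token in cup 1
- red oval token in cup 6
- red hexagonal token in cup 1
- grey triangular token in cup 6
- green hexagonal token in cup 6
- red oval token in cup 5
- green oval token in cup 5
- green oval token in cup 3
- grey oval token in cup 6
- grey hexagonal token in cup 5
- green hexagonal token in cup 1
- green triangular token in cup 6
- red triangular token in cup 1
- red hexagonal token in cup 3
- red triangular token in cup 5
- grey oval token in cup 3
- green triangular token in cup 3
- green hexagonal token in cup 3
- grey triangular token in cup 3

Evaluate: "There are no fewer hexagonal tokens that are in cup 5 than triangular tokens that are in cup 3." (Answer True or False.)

False

hexagonal tokens in cup 5: 2.
triangular tokens in cup 3: 3.
The claim requires 2 ≥ 3, which does not hold.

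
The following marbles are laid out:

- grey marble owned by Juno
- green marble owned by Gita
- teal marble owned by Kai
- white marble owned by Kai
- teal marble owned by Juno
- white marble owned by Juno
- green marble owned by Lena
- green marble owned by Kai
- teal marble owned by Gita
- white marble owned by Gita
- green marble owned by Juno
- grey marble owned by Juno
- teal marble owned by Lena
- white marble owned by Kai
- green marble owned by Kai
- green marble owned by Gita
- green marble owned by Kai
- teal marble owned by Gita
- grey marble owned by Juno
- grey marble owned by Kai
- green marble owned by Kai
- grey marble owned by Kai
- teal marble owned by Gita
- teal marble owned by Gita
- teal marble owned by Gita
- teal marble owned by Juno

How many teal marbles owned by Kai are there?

1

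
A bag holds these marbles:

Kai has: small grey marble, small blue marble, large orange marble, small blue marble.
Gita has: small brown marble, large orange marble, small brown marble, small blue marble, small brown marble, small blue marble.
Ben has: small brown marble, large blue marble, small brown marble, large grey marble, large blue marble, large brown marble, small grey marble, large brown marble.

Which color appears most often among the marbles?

Counts by color: brown 7, blue 6, grey 3, orange 2.
The maximum is 7, held uniquely by brown.

brown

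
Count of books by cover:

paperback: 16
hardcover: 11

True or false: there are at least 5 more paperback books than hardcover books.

True

There are 16 paperback books.
There are 11 hardcover books.
The claim requires 16 − 11 = 5 ≥ 5, which holds.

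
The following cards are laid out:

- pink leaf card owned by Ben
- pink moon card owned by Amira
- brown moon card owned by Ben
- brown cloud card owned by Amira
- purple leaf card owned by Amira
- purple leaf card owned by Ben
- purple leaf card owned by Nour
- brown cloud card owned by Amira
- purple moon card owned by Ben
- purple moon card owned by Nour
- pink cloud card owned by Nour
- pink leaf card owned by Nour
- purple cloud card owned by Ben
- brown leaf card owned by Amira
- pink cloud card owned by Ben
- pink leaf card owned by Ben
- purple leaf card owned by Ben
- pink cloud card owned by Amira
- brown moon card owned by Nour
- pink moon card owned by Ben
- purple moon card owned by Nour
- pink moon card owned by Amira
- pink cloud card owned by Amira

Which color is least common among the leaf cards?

Counts by color (restricted to leaf cards): purple 4, pink 3, brown 1.
The minimum is 1, held uniquely by brown.

brown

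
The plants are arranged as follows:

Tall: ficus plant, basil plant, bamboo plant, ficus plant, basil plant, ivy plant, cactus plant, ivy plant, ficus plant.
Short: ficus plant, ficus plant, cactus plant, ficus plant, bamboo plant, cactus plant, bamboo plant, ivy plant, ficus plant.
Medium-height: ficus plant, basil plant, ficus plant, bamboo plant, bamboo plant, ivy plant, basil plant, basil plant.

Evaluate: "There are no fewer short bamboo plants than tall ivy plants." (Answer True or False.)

short bamboo plants: 2.
tall ivy plants: 2.
The claim requires 2 ≥ 2, which holds.

True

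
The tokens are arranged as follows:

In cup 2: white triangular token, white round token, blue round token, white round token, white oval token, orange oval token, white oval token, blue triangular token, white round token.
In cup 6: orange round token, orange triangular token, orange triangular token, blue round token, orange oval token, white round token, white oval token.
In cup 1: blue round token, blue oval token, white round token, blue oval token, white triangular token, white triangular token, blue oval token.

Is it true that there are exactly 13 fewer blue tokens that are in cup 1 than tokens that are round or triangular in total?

There are 4 blue tokens in cup 1.
There are 15 tokens that are round or triangular.
The claim requires 15 − 4 (= 11) to equal 13, which does not hold.

False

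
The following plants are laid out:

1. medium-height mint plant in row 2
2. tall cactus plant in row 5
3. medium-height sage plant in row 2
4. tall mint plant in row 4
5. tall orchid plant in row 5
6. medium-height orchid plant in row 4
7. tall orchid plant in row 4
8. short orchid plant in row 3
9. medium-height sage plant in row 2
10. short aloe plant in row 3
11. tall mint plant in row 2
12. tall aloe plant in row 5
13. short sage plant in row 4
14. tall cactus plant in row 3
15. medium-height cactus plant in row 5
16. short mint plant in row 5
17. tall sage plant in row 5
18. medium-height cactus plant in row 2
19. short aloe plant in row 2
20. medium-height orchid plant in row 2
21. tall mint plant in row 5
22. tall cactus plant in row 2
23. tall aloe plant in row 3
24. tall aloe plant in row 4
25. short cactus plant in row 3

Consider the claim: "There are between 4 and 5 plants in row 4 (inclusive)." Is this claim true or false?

|plants in row 4| = 5.
The claim requires 4 ≤ 5 ≤ 5, which holds.

True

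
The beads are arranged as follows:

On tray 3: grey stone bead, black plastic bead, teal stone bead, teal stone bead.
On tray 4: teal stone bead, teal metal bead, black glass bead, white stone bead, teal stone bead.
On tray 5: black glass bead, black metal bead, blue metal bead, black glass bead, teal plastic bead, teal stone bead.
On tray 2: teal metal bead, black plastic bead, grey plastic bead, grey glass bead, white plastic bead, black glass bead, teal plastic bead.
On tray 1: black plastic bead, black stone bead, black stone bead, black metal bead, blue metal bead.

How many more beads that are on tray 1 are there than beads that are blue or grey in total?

0

beads on tray 1: 5.
beads that are blue or grey: 5.
5 − 5 = 0.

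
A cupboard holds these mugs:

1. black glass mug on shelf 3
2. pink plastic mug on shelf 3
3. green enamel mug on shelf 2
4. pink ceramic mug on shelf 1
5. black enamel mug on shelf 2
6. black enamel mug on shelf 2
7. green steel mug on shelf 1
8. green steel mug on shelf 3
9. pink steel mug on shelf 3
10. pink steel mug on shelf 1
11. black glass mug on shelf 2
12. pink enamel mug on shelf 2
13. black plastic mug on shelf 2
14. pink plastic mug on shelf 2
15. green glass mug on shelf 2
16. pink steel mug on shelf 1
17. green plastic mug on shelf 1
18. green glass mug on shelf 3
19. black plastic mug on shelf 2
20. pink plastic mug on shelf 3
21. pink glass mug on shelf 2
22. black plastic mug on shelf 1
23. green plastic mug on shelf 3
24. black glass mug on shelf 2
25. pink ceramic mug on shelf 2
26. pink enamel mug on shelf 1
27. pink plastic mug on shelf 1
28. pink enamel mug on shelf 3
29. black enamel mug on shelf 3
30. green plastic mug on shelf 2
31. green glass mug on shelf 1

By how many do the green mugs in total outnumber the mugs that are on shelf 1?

0

green mugs: 9.
mugs on shelf 1: 9.
9 − 9 = 0.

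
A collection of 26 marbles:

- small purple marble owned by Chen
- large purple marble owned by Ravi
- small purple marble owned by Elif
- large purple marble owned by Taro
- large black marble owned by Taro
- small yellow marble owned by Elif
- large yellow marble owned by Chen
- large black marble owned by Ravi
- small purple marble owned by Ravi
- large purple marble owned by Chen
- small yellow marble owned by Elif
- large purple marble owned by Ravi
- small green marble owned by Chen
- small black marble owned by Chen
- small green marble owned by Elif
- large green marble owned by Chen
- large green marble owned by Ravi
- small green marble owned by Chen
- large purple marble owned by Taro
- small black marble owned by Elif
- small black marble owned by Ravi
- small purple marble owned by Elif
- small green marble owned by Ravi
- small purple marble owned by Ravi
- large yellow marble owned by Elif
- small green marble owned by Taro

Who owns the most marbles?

Counts by owner: Ravi→8, Elif→7, Chen→7, Taro→4.
The maximum is 8, held uniquely by Ravi.

Ravi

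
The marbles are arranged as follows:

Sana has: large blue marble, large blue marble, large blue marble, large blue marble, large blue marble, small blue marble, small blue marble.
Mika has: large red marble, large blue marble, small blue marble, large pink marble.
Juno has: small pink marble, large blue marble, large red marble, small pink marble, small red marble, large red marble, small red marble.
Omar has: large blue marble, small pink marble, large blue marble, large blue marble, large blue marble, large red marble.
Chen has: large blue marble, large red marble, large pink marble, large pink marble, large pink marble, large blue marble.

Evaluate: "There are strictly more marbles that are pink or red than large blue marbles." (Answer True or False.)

True

marbles that are pink or red: 14.
large blue marbles: 13.
The claim requires 14 > 13, which holds.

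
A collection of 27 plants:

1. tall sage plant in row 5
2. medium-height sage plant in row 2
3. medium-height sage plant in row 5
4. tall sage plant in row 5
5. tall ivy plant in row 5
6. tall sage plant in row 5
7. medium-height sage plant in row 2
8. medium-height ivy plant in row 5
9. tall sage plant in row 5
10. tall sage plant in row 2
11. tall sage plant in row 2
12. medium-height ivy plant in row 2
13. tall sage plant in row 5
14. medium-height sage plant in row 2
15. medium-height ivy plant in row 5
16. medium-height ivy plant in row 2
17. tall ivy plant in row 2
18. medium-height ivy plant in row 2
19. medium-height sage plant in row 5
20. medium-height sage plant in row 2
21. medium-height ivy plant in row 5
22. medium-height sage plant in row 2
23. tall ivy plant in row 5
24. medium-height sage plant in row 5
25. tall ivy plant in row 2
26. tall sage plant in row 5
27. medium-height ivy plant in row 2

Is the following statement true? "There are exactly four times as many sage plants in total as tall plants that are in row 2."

True

|sage plants| = 16.
|tall plants in row 2| = 4.
The claim requires 16 = 4 × 4 = 16, which holds.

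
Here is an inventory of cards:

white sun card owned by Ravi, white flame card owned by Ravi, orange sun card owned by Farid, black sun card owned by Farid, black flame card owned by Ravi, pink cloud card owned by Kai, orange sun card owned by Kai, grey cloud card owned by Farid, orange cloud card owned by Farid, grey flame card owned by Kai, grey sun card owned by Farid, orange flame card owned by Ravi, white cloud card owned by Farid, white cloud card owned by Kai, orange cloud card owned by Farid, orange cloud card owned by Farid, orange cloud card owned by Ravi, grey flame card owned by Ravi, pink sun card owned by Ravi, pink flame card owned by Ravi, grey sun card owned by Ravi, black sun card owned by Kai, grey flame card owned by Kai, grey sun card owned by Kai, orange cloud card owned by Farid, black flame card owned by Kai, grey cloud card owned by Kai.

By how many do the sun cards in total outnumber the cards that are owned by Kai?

sun cards: 9.
cards owned by Kai: 9.
9 − 9 = 0.

0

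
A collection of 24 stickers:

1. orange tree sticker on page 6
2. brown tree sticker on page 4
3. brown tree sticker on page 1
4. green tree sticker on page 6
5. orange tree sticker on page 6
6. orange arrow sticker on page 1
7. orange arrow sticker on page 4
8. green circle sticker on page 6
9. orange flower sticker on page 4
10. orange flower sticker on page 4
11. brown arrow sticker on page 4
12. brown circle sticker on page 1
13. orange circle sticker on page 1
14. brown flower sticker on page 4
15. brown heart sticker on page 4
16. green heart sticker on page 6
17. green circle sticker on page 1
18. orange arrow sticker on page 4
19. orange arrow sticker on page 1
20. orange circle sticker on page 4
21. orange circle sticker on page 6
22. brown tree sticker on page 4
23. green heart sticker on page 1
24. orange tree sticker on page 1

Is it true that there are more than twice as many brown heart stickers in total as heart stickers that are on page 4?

False

brown heart stickers: 1.
heart stickers on page 4: 1.
The claim requires 1 > 2 × 1 = 2, which does not hold.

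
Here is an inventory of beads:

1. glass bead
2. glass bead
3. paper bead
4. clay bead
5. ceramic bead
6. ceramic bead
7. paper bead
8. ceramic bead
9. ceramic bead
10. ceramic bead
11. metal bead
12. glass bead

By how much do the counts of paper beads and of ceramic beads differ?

3

paper beads: 2. ceramic beads: 5.
|2 − 5| = 5 − 2 = 3.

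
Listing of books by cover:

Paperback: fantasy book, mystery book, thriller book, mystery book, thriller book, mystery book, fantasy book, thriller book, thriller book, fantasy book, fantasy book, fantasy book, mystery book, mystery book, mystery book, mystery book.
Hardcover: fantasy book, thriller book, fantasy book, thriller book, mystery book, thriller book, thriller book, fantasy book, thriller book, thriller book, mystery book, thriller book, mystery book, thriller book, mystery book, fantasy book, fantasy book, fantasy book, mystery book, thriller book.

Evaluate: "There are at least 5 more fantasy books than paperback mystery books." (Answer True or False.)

False

fantasy books: 11.
paperback mystery books: 7.
The claim requires 11 − 7 = 4 ≥ 5, which does not hold.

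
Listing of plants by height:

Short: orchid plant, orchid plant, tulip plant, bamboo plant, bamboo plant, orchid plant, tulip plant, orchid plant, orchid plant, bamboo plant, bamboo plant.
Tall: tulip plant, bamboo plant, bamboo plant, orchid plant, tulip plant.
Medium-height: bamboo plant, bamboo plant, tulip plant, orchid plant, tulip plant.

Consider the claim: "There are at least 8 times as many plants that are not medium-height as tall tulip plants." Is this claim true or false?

plants that are not medium-height: 16.
tall tulip plants: 2.
The claim requires 16 ≥ 8 × 2 = 16, which holds.

True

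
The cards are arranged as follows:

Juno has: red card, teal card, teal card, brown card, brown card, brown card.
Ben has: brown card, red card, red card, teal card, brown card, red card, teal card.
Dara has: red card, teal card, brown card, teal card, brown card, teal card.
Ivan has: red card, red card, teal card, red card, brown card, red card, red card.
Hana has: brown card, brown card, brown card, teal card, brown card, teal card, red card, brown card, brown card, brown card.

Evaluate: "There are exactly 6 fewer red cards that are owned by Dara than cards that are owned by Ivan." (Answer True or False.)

Count of red cards owned by Dara: 1.
Count of cards owned by Ivan: 7.
The claim requires 7 − 1 (= 6) to equal 6, which holds.

True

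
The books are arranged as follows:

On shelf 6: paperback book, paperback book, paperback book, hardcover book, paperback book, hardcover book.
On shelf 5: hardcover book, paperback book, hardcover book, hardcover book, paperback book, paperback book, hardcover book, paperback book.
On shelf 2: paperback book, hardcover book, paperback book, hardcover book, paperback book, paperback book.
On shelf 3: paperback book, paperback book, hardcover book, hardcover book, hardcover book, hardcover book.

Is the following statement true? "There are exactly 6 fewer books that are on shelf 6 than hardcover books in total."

True

books on shelf 6: 6.
hardcover books: 12.
The claim requires 12 − 6 (= 6) to equal 6, which holds.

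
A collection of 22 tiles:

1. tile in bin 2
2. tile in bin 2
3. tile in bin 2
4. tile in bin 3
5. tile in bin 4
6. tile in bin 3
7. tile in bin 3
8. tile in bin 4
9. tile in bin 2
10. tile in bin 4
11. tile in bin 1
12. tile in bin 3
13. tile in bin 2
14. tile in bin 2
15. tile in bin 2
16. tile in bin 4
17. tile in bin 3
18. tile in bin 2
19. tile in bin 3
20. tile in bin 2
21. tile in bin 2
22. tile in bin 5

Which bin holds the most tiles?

bin 2

Counts by bin: bin 2→10, bin 3→6, bin 4→4, bin 5→1, bin 1→1.
The maximum is 10, held uniquely by bin 2.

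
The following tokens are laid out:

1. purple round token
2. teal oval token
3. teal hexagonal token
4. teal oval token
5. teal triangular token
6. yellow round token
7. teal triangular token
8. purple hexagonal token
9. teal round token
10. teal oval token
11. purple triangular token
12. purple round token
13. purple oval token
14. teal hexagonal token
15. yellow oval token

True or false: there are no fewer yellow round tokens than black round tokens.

True

|yellow round tokens| = 1.
|black round tokens| = 0.
The claim requires 1 ≥ 0, which holds.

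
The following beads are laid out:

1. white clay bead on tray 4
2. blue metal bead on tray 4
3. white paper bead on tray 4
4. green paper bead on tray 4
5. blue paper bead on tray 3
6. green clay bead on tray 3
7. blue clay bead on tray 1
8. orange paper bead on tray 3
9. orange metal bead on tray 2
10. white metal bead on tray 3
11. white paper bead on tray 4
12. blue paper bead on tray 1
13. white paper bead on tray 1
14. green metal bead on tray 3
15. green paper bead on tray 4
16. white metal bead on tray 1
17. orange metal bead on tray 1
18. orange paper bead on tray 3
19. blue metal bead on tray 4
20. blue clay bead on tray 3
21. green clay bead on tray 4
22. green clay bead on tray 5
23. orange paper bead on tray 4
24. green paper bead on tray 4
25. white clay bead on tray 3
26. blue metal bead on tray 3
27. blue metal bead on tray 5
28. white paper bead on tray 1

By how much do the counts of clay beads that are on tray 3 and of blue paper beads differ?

1

clay beads on tray 3: 3. blue paper beads: 2.
|3 − 2| = 3 − 2 = 1.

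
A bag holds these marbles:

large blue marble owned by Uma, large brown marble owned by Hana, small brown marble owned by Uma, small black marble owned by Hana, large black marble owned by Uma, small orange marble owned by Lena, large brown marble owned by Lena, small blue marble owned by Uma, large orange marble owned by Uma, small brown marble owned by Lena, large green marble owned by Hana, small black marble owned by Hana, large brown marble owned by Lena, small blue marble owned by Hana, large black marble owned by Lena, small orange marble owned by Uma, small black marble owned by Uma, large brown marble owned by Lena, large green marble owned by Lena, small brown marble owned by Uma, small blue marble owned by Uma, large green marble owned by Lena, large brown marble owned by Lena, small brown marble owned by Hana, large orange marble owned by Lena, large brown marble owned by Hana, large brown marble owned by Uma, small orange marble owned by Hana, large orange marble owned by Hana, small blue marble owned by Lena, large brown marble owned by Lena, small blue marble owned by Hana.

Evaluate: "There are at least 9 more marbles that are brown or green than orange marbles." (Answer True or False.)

marbles that are brown or green: 15.
orange marbles: 6.
The claim requires 15 − 6 = 9 ≥ 9, which holds.

True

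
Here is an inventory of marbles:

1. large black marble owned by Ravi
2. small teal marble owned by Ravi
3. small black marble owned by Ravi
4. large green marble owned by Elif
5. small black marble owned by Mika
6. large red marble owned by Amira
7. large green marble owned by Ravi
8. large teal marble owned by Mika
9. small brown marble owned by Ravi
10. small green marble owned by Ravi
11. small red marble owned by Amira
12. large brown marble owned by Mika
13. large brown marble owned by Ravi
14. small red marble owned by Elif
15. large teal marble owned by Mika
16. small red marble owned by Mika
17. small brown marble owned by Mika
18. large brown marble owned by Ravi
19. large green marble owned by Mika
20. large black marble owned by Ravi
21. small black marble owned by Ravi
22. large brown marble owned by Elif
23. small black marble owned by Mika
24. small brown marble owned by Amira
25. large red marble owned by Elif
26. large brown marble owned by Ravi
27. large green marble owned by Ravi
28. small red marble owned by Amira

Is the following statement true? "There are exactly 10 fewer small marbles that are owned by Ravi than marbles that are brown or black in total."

False

small marbles owned by Ravi: 5.
marbles that are brown or black: 14.
The claim requires 14 − 5 (= 9) to equal 10, which does not hold.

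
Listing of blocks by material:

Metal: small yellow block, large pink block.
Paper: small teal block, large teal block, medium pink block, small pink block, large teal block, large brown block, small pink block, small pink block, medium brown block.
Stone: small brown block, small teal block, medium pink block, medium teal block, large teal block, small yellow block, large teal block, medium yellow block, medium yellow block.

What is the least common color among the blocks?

brown

Counts by color: teal 7, pink 6, yellow 4, brown 3.
The minimum is 3, held uniquely by brown.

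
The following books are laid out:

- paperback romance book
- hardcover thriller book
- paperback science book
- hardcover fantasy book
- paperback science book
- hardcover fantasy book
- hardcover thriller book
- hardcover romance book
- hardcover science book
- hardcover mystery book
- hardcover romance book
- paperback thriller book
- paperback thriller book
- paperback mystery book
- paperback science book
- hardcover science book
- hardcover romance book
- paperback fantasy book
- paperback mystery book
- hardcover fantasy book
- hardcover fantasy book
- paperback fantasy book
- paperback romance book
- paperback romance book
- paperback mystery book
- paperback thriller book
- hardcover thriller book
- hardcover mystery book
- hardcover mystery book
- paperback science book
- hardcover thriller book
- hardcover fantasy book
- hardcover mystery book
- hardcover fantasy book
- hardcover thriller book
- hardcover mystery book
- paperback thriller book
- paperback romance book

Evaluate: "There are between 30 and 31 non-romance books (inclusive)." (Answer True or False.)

True

|non-romance books| = 31.
The claim requires 30 ≤ 31 ≤ 31, which holds.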